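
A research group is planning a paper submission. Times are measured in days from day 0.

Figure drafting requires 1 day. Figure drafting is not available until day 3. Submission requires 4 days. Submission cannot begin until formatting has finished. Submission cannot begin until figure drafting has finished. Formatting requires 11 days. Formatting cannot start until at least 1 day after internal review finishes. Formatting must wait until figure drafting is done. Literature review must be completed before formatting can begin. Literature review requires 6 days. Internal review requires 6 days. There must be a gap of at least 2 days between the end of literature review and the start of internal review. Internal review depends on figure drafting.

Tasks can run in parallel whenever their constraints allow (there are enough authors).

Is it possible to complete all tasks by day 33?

Figure drafting cannot begin until its own release at day 3. It runs from day 3 to 3 + 1 = day 4.
Literature review can start immediately at day 0; it finishes at day 6.
For internal review: literature review (finishes day 6, plus 2-day gap → day 8); figure drafting (finishes day 4). Taking the maximum gives a start of day 8, and it finishes at 8 + 6 = day 14.
For formatting: internal review (finishes day 14, plus 1-day gap → day 15); figure drafting (finishes day 4); literature review (finishes day 6). Taking the maximum gives a start of day 15, and it finishes at 15 + 11 = day 26.
Submission needs all of formatting (finishes day 26); figure drafting (finishes day 4). That puts its earliest start at day 26; it finishes at 26 + 4 = day 30.
Every task is finished by day 30, which is no later than the deadline of 33, so the schedule is feasible.

Yes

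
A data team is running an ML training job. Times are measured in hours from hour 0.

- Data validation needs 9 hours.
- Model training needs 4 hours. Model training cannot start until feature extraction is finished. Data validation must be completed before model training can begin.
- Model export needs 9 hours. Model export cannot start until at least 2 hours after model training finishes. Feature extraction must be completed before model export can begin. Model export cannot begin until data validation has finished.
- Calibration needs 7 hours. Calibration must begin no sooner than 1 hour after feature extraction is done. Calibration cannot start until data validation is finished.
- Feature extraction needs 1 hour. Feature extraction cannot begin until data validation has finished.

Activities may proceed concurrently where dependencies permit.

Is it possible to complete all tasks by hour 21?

No

Nothing blocks data validation, so it runs from hour 0 to hour 9.
Feature extraction cannot begin until data validation (finishes hour 9). It runs from hour 9 to 9 + 1 = hour 10.
Calibration needs all of feature extraction (finishes hour 10, plus 1-hour gap → hour 11); data validation (finishes hour 9). That puts its earliest start at hour 11; it finishes at 11 + 7 = hour 18.
Model training cannot start until feature extraction (finishes hour 10); data validation (finishes hour 9). The controlling bound is hour 10, so model training finishes at 10 + 4 = hour 14.
Model export has to wait for model training (finishes hour 14, plus 2-hour gap → hour 16); feature extraction (finishes hour 10); data validation (finishes hour 9). The latest of these is hour 16, so model export runs hour 16 to 16 + 9 = hour 25.
The earliest everything can be done is hour 25, which is after the deadline of 21, so it is not possible.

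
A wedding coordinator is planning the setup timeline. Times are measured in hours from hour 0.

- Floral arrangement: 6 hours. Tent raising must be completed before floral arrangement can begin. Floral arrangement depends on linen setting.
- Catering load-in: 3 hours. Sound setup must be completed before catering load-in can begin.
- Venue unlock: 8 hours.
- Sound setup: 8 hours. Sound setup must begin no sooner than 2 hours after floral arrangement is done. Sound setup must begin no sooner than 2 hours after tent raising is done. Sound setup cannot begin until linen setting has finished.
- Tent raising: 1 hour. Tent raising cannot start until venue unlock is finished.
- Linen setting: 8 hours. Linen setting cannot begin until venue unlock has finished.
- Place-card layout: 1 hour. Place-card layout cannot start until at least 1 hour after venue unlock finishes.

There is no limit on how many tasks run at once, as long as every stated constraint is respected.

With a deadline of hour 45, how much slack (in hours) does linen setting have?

Venue unlock can start immediately at hour 0; it finishes at hour 8.
Linen setting waits on venue unlock (finishes hour 8), so it starts at hour 8 and finishes at 8 + 8 = hour 16.

Working backward from the deadline:
To finish by hour 45, catering load-in (duration 3) must start no later than hour 42.
Sound setup must finish before catering load-in (must start by hour 42). With an 8-hour duration, sound setup must start by 42 − 8 = hour 34.
Floral arrangement must finish before sound setup (must start by hour 34, minus 2-hour gap → hour 32). With a 6-hour duration, floral arrangement must start by 32 − 6 = hour 26.
For linen setting: floral arrangement (must start by hour 26); sound setup (must start by hour 34). The most restrictive is hour 26; with an 8-hour duration, linen setting must start by hour 18.
So linen setting can start as early as hour 8 and as late as hour 18, giving 18 − 8 = 10 hours of slack.

10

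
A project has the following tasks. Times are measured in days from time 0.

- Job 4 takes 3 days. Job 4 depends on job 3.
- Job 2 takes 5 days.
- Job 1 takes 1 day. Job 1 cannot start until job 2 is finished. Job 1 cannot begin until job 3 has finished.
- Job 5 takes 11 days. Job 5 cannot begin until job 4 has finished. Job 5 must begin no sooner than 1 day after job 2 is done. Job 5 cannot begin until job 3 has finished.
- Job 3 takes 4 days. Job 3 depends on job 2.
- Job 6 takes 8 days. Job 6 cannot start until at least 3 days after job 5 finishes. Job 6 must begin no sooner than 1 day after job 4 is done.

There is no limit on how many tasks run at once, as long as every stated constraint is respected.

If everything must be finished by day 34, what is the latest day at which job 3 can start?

Nothing follows job 1; the deadline of day 34 is its only limit. It must start by 34 − 1 = day 33.
Nothing follows job 6; the deadline of day 34 is its only limit. It must start by 34 − 8 = day 26.
Job 5 has to be done before job 6 (must start by day 26, minus 3-day gap → day 23). That means finishing by day 23, i.e. starting by 23 − 11 = day 12.
Job 4 has several dependents: job 5 (must start by day 12); job 6 (must start by day 26, minus 1-day gap → day 25). The earliest of those limits is day 12, so job 4 must start by 12 − 3 = day 9.
Job 3 must finish in time for job 1 (must start by day 33); job 4 (must start by day 9); job 5 (must start by day 12). The tightest is day 9, so job 3 must start by 9 − 4 = day 5.

5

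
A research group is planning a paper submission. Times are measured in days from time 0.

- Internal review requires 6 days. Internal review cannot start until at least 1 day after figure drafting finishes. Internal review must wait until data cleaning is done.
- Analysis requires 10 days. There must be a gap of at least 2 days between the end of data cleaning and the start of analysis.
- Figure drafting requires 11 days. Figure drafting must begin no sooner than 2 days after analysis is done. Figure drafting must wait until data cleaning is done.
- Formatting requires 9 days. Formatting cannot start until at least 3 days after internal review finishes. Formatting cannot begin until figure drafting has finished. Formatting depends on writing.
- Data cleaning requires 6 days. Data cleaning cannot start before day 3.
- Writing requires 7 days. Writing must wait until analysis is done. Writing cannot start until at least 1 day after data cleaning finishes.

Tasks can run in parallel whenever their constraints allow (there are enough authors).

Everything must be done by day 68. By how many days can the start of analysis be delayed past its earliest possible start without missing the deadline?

15

Data cleaning waits on its own release at day 3, so it starts at day 3 and finishes at 3 + 6 = day 9.
Analysis waits on data cleaning (finishes day 9, plus 2-day gap → day 11), so it starts at day 11 and finishes at 11 + 10 = day 21.

Working backward from the deadline:
Formatting must finish by day 68; it takes 9 days, so it must start by 68 − 9 = day 59.
Internal review has to be done before formatting (must start by day 59, minus 3-day gap → day 56). That means finishing by day 56, i.e. starting by 56 − 6 = day 50.
Figure drafting must finish in time for internal review (must start by day 50, minus 1-day gap → day 49); formatting (must start by day 59). The tightest is day 49, so figure drafting must start by 49 − 11 = day 38.
Since formatting (must start by day 59) depends on it, writing must finish by day 59. Backing off its 7-day duration gives a latest start of day 52.
For analysis: figure drafting (must start by day 38, minus 2-day gap → day 36); writing (must start by day 52). The most restrictive is day 36; with a 10-day duration, analysis must start by day 26.
So analysis can start as early as day 11 and as late as day 26, giving 26 − 11 = 15 days of slack.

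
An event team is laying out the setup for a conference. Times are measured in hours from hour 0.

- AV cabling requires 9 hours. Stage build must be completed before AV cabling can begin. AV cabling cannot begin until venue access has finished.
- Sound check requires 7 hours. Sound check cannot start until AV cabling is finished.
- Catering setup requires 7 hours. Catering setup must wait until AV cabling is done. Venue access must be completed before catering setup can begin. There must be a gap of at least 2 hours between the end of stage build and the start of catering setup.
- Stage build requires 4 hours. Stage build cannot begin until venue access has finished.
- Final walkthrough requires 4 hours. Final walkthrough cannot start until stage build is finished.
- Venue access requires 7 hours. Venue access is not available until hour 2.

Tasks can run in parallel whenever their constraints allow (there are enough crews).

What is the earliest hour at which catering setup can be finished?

29

Venue access waits on its own release at hour 2, so it starts at hour 2 and finishes at 2 + 7 = hour 9.
After venue access (finishes hour 9), stage build can start at hour 9 and finishes at hour 13.
For AV cabling: stage build (finishes hour 13); venue access (finishes hour 9). Taking the maximum gives a start of hour 13, and it finishes at 13 + 9 = hour 22.
Catering setup needs all of AV cabling (finishes hour 22); venue access (finishes hour 9); stage build (finishes hour 13, plus 2-hour gap → hour 15). That puts its earliest start at hour 22; it finishes at 22 + 7 = hour 29.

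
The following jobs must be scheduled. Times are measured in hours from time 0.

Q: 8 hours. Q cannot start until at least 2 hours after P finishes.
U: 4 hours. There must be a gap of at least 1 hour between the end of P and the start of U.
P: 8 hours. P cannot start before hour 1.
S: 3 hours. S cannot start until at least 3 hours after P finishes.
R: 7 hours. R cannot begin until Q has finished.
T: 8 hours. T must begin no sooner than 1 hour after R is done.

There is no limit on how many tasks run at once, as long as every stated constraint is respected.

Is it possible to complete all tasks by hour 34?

No

P cannot begin until its own release at hour 1. It runs from hour 1 to 1 + 8 = hour 9.
U waits on P (finishes hour 9, plus 1-hour gap → hour 10), so it starts at hour 10 and finishes at 10 + 4 = hour 14.
After P (finishes hour 9, plus 3-hour gap → hour 12), S can start at hour 12 and finishes at hour 15.
After P (finishes hour 9, plus 2-hour gap → hour 11), Q can start at hour 11 and finishes at hour 19.
R cannot begin until Q (finishes hour 19). It runs from hour 19 to 19 + 7 = hour 26.
T waits on R (finishes hour 26, plus 1-hour gap → hour 27), so it starts at hour 27 and finishes at 27 + 8 = hour 35.
The earliest everything can be done is hour 35, which is after the deadline of 34, so it is not possible.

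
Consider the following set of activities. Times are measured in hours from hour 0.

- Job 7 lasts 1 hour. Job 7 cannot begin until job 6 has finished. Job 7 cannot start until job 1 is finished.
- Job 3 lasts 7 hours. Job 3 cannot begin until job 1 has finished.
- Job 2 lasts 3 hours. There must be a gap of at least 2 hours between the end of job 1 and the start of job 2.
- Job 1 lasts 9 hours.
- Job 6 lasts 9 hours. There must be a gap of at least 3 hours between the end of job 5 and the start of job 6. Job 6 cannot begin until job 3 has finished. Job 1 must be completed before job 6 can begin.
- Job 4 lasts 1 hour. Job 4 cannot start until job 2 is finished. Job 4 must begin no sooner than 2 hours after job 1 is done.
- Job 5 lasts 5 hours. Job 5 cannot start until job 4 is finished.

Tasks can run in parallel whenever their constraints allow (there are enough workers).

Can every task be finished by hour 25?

No

Nothing blocks job 1, so it runs from hour 0 to hour 9.
Job 3 waits on job 1 (finishes hour 9), so it starts at hour 9 and finishes at 9 + 7 = hour 16.
Job 2 cannot begin until job 1 (finishes hour 9, plus 2-hour gap → hour 11). It runs from hour 11 to 11 + 3 = hour 14.
Job 4 cannot start until job 2 (finishes hour 14); job 1 (finishes hour 9, plus 2-hour gap → hour 11). The controlling bound is hour 14, so job 4 finishes at 14 + 1 = hour 15.
After job 4 (finishes hour 15), job 5 can start at hour 15 and finishes at hour 20.
Job 6 cannot start until job 5 (finishes hour 20, plus 3-hour gap → hour 23); job 3 (finishes hour 16); job 1 (finishes hour 9). The controlling bound is hour 23, so job 6 finishes at 23 + 9 = hour 32.
Job 7 has to wait for job 6 (finishes hour 32); job 1 (finishes hour 9). The latest of these is hour 32, so job 7 runs hour 32 to 32 + 1 = hour 33.
The earliest everything can be done is hour 33, which is after the deadline of 25, so it is not possible.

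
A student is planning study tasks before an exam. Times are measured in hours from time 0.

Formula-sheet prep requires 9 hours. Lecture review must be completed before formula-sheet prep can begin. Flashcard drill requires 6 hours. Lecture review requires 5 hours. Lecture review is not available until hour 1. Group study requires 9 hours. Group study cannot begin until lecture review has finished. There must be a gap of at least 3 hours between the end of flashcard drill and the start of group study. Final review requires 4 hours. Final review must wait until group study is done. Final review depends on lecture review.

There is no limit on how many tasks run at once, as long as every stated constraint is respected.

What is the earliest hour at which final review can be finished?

Flashcard drill has no prerequisites, so it starts at hour 0 and finishes at hour 6.
Lecture review cannot begin until its own release at hour 1. It runs from hour 1 to 1 + 5 = hour 6.
Group study cannot start until lecture review (finishes hour 6); flashcard drill (finishes hour 6, plus 3-hour gap → hour 9). The controlling bound is hour 9, so group study finishes at 9 + 9 = hour 18.
Final review needs all of group study (finishes hour 18); lecture review (finishes hour 6). That puts its earliest start at hour 18; it finishes at 18 + 4 = hour 22.

22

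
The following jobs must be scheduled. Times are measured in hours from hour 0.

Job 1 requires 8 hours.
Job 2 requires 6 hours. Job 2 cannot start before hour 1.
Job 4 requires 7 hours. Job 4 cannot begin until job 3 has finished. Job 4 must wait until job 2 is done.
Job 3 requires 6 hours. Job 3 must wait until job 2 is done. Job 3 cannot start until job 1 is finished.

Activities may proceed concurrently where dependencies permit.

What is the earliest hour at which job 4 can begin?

Job 2 cannot begin until its own release at hour 1. It runs from hour 1 to 1 + 6 = hour 7.
Nothing blocks job 1, so it runs from hour 0 to hour 8.
For job 3: job 2 (finishes hour 7); job 1 (finishes hour 8). Taking the maximum gives a start of hour 8, and it finishes at 8 + 6 = hour 14.
Job 4 waits on job 3 (finishes hour 14); job 2 (finishes hour 7). The latest of these is hour 14, which is the earliest job 4 can start.

14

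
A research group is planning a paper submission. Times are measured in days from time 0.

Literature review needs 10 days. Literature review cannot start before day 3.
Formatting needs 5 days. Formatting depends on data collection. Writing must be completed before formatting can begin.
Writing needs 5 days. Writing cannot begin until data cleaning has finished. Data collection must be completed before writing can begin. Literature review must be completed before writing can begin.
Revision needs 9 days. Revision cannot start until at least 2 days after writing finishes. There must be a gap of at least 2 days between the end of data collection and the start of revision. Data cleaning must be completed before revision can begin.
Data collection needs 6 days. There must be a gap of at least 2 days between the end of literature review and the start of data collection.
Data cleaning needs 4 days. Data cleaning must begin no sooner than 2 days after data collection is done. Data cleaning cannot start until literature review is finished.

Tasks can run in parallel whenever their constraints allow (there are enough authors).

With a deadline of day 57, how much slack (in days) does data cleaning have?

14

After its own release at day 3, literature review can start at day 3 and finishes at day 13.
Data collection cannot begin until literature review (finishes day 13, plus 2-day gap → day 15). It runs from day 15 to 15 + 6 = day 21.
Data cleaning cannot start until data collection (finishes day 21, plus 2-day gap → day 23); literature review (finishes day 13). The controlling bound is day 23, so data cleaning finishes at 23 + 4 = day 27.

Working backward from the deadline:
Revision must finish by day 57; it takes 9 days, so it must start by 57 − 9 = day 48.
Nothing follows formatting; the deadline of day 57 is its only limit. It must start by 57 − 5 = day 52.
For writing: revision (must start by day 48, minus 2-day gap → day 46); formatting (must start by day 52). The most restrictive is day 46; with a 5-day duration, writing must start by day 41.
Data cleaning has several dependents: writing (must start by day 41); revision (must start by day 48). The earliest of those limits is day 41, so data cleaning must start by 41 − 4 = day 37.
So data cleaning can start as early as day 23 and as late as day 37, giving 37 − 23 = 14 days of slack.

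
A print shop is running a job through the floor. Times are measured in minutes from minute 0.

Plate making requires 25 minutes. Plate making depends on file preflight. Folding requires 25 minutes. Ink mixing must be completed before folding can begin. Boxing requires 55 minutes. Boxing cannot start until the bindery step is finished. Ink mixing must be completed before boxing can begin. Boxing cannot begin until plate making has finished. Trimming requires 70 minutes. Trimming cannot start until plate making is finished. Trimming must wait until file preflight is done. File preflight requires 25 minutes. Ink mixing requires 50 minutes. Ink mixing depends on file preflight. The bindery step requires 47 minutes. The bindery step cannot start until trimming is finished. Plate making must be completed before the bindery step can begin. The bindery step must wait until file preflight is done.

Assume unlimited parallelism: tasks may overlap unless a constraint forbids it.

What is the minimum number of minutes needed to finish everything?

Nothing blocks file preflight, so it runs from minute 0 to minute 25.
Ink mixing cannot begin until file preflight (finishes minute 25). It runs from minute 25 to 25 + 50 = minute 75.
Folding cannot begin until ink mixing (finishes minute 75). It runs from minute 75 to 75 + 25 = minute 100.
After file preflight (finishes minute 25), plate making can start at minute 25 and finishes at minute 50.
Trimming has to wait for plate making (finishes minute 50); file preflight (finishes minute 25). The latest of these is minute 50, so trimming runs minute 50 to 50 + 70 = minute 120.
The bindery step needs all of trimming (finishes minute 120); plate making (finishes minute 50); file preflight (finishes minute 25). That puts its earliest start at minute 120; it finishes at 120 + 47 = minute 167.
Boxing has to wait for the bindery step (finishes minute 167); ink mixing (finishes minute 75); plate making (finishes minute 50). The latest of these is minute 167, so boxing runs minute 167 to 167 + 55 = minute 222.
All tasks are finished once the last one completes. Finish times: File preflight at 25, Plate making at 50, Ink mixing at 75, Trimming at 120, Folding at 100, The bindery step at 167, Boxing at 222. The latest is minute 222.

222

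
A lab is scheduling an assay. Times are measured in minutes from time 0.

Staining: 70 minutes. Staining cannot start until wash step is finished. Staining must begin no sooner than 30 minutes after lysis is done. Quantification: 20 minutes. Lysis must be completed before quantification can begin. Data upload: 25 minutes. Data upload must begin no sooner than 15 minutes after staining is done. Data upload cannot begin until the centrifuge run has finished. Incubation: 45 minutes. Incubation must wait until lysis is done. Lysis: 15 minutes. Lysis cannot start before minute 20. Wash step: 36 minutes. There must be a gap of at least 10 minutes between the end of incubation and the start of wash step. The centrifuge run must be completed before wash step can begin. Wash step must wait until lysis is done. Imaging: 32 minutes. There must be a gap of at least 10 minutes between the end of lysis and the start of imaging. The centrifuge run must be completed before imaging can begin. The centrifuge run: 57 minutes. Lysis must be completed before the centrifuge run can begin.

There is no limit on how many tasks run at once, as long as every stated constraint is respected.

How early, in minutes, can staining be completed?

198

Lysis cannot begin until its own release at minute 20. It runs from minute 20 to 20 + 15 = minute 35.
The centrifuge run cannot begin until lysis (finishes minute 35). It runs from minute 35 to 35 + 57 = minute 92.
Incubation waits on lysis (finishes minute 35), so it starts at minute 35 and finishes at 35 + 45 = minute 80.
Wash step needs all of incubation (finishes minute 80, plus 10-minute gap → minute 90); the centrifuge run (finishes minute 92); lysis (finishes minute 35). That puts its earliest start at minute 92; it finishes at 92 + 36 = minute 128.
Staining needs all of wash step (finishes minute 128); lysis (finishes minute 35, plus 30-minute gap → minute 65). That puts its earliest start at minute 128; it finishes at 128 + 70 = minute 198.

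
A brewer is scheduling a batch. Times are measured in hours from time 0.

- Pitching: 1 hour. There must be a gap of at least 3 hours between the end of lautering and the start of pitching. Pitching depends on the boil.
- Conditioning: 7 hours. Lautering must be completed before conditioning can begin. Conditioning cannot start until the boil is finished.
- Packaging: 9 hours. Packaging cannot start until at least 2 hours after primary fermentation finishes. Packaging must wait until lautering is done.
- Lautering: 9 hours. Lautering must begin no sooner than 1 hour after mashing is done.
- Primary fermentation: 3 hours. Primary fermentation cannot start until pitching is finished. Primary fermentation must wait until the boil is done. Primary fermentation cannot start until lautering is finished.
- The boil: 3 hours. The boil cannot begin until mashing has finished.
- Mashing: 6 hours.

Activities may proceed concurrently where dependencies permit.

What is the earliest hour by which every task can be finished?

34

Mashing has no prerequisites, so it starts at hour 0 and finishes at hour 6.
The boil waits on mashing (finishes hour 6), so it starts at hour 6 and finishes at 6 + 3 = hour 9.
Lautering waits on mashing (finishes hour 6, plus 1-hour gap → hour 7), so it starts at hour 7 and finishes at 7 + 9 = hour 16.
Conditioning cannot start until lautering (finishes hour 16); the boil (finishes hour 9). The controlling bound is hour 16, so conditioning finishes at 16 + 7 = hour 23.
Pitching cannot start until lautering (finishes hour 16, plus 3-hour gap → hour 19); the boil (finishes hour 9). The controlling bound is hour 19, so pitching finishes at 19 + 1 = hour 20.
Primary fermentation has to wait for pitching (finishes hour 20); the boil (finishes hour 9); lautering (finishes hour 16). The latest of these is hour 20, so primary fermentation runs hour 20 to 20 + 3 = hour 23.
Packaging needs all of primary fermentation (finishes hour 23, plus 2-hour gap → hour 25); lautering (finishes hour 16). That puts its earliest start at hour 25; it finishes at 25 + 9 = hour 34.
All tasks are finished once the last one completes. Finish times: Mashing at 6, Lautering at 16, The boil at 9, Pitching at 20, Primary fermentation at 23, Conditioning at 23, Packaging at 34. The latest is hour 34.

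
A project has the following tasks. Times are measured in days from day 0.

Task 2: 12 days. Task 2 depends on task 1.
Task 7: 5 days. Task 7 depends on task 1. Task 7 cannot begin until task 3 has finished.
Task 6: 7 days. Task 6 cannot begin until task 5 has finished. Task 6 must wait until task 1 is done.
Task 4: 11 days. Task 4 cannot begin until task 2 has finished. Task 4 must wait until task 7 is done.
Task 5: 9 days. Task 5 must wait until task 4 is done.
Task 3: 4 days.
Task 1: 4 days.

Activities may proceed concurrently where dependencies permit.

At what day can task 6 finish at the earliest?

43

Task 3 has no prerequisites, so it starts at day 0 and finishes at day 4.
Nothing blocks task 1, so it runs from day 0 to day 4.
Task 7 cannot start until task 1 (finishes day 4); task 3 (finishes day 4). The controlling bound is day 4, so task 7 finishes at 4 + 5 = day 9.
Task 2 cannot begin until task 1 (finishes day 4). It runs from day 4 to 4 + 12 = day 16.
For task 4: task 2 (finishes day 16); task 7 (finishes day 9). Taking the maximum gives a start of day 16, and it finishes at 16 + 11 = day 27.
Task 5 cannot begin until task 4 (finishes day 27). It runs from day 27 to 27 + 9 = day 36.
Task 6 cannot start until task 5 (finishes day 36); task 1 (finishes day 4). The controlling bound is day 36, so task 6 finishes at 36 + 7 = day 43.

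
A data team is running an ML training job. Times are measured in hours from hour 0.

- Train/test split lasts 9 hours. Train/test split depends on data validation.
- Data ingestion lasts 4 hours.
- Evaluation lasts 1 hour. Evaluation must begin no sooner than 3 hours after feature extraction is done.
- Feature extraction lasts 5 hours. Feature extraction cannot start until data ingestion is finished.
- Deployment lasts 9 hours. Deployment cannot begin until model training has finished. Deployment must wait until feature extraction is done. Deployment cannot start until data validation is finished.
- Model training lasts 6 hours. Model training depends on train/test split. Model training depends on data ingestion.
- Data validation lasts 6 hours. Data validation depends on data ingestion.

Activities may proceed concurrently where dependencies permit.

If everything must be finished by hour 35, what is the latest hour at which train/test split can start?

Deployment must finish by hour 35; it takes 9 hours, so it must start by 35 − 9 = hour 26.
Model training has to be done before deployment (must start by hour 26). That means finishing by hour 26, i.e. starting by 26 − 6 = hour 20.
Train/test split has to be done before model training (must start by hour 20). That means finishing by hour 20, i.e. starting by 20 − 9 = hour 11.

11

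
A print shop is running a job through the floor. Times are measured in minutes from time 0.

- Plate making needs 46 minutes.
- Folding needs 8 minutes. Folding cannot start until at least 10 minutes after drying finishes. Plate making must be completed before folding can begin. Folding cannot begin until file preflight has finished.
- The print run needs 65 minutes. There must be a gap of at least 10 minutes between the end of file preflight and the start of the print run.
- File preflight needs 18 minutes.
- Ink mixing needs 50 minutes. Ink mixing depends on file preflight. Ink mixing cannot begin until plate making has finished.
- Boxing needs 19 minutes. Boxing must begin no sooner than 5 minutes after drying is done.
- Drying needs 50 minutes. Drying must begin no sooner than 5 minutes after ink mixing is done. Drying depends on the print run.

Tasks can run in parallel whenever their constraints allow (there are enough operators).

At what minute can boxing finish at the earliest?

175

Plate making has no prerequisites, so it starts at minute 0 and finishes at minute 46.
File preflight can start immediately at minute 0; it finishes at minute 18.
The print run waits on file preflight (finishes minute 18, plus 10-minute gap → minute 28), so it starts at minute 28 and finishes at 28 + 65 = minute 93.
Ink mixing cannot start until file preflight (finishes minute 18); plate making (finishes minute 46). The controlling bound is minute 46, so ink mixing finishes at 46 + 50 = minute 96.
Drying has to wait for ink mixing (finishes minute 96, plus 5-minute gap → minute 101); the print run (finishes minute 93). The latest of these is minute 101, so drying runs minute 101 to 101 + 50 = minute 151.
Boxing waits on drying (finishes minute 151, plus 5-minute gap → minute 156), so it starts at minute 156 and finishes at 156 + 19 = minute 175.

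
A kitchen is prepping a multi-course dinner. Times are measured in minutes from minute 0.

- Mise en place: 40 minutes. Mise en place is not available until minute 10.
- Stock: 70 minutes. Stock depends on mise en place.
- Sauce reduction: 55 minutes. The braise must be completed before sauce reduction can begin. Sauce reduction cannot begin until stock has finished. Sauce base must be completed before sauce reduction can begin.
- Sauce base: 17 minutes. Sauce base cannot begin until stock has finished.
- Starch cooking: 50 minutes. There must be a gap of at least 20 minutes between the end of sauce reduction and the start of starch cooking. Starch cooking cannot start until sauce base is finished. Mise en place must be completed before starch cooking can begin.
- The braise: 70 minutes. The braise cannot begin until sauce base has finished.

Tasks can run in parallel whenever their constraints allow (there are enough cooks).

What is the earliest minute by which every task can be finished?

Mise en place cannot begin until its own release at minute 10. It runs from minute 10 to 10 + 40 = minute 50.
After mise en place (finishes minute 50), stock can start at minute 50 and finishes at minute 120.
Sauce base waits on stock (finishes minute 120), so it starts at minute 120 and finishes at 120 + 17 = minute 137.
After sauce base (finishes minute 137), the braise can start at minute 137 and finishes at minute 207.
Sauce reduction needs all of the braise (finishes minute 207); stock (finishes minute 120); sauce base (finishes minute 137). That puts its earliest start at minute 207; it finishes at 207 + 55 = minute 262.
Starch cooking needs all of sauce reduction (finishes minute 262, plus 20-minute gap → minute 282); sauce base (finishes minute 137); mise en place (finishes minute 50). That puts its earliest start at minute 282; it finishes at 282 + 50 = minute 332.
All tasks are finished once the last one completes. Finish times: Mise en place at 50, Stock at 120, Sauce base at 137, The braise at 207, Sauce reduction at 262, Starch cooking at 332. The latest is minute 332.

332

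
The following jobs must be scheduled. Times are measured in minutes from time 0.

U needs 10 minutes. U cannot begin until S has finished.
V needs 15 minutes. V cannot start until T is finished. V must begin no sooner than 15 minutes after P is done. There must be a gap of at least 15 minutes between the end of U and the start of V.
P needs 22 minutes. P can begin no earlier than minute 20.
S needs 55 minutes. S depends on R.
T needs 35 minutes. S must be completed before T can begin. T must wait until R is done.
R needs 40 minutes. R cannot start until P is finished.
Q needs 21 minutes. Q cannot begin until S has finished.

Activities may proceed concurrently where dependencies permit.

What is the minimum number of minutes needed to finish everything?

187

P cannot begin until its own release at minute 20. It runs from minute 20 to 20 + 22 = minute 42.
R waits on P (finishes minute 42), so it starts at minute 42 and finishes at 42 + 40 = minute 82.
S waits on R (finishes minute 82), so it starts at minute 82 and finishes at 82 + 55 = minute 137.
U waits on S (finishes minute 137), so it starts at minute 137 and finishes at 137 + 10 = minute 147.
For T: S (finishes minute 137); R (finishes minute 82). Taking the maximum gives a start of minute 137, and it finishes at 137 + 35 = minute 172.
For V: T (finishes minute 172); P (finishes minute 42, plus 15-minute gap → minute 57); U (finishes minute 147, plus 15-minute gap → minute 162). Taking the maximum gives a start of minute 172, and it finishes at 172 + 15 = minute 187.
After S (finishes minute 137), Q can start at minute 137 and finishes at minute 158.
All tasks are finished once the last one completes. Finish times: P at 42, Q at 158, R at 82, S at 137, T at 172, U at 147, V at 187. The latest is minute 187.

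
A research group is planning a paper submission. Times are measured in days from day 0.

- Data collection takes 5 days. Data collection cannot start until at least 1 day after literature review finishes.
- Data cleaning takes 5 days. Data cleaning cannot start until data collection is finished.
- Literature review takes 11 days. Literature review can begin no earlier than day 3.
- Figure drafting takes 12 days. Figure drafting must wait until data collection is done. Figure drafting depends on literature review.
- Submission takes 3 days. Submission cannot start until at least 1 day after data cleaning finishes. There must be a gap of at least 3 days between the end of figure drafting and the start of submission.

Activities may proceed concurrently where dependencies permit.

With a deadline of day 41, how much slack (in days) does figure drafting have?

Literature review waits on its own release at day 3, so it starts at day 3 and finishes at 3 + 11 = day 14.
Data collection cannot begin until literature review (finishes day 14, plus 1-day gap → day 15). It runs from day 15 to 15 + 5 = day 20.
For figure drafting: data collection (finishes day 20); literature review (finishes day 14). Taking the maximum gives a start of day 20, and it finishes at 20 + 12 = day 32.

Working backward from the deadline:
Nothing follows submission; the deadline of day 41 is its only limit. It must start by 41 − 3 = day 38.
Since submission (must start by day 38, minus 3-day gap → day 35) depends on it, figure drafting must finish by day 35. Backing off its 12-day duration gives a latest start of day 23.
So figure drafting can start as early as day 20 and as late as day 23, giving 23 − 20 = 3 days of slack.

3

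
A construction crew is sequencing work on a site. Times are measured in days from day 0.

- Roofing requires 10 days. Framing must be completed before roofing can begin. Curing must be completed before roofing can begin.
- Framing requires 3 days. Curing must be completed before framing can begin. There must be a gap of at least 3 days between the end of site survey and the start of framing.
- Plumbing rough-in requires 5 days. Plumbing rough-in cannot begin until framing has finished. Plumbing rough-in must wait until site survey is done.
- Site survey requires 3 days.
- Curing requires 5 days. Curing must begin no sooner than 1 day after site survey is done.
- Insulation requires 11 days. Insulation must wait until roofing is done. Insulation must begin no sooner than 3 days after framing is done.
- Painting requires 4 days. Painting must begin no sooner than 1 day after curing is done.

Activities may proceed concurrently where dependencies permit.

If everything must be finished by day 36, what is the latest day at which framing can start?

Nothing follows insulation; the deadline of day 36 is its only limit. It must start by 36 − 11 = day 25.
Roofing must finish before insulation (must start by day 25). With a 10-day duration, roofing must start by 25 − 10 = day 15.
Plumbing rough-in must finish by day 36; it takes 5 days, so it must start by 36 − 5 = day 31.
Framing has several dependents: roofing (must start by day 15); plumbing rough-in (must start by day 31); insulation (must start by day 25, minus 3-day gap → day 22). The earliest of those limits is day 15, so framing must start by 15 − 3 = day 12.

12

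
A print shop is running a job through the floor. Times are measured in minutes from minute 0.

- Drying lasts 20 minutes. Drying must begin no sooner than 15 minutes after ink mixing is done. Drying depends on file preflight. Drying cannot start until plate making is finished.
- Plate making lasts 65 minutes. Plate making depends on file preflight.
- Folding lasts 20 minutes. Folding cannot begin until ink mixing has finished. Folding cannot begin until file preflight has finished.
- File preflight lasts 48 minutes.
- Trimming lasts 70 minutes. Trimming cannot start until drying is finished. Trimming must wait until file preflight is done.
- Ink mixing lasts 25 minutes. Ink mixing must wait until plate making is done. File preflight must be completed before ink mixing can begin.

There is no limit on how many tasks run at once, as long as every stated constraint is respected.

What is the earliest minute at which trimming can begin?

Nothing blocks file preflight, so it runs from minute 0 to minute 48.
Plate making cannot begin until file preflight (finishes minute 48). It runs from minute 48 to 48 + 65 = minute 113.
For ink mixing: plate making (finishes minute 113); file preflight (finishes minute 48). Taking the maximum gives a start of minute 113, and it finishes at 113 + 25 = minute 138.
Drying needs all of ink mixing (finishes minute 138, plus 15-minute gap → minute 153); file preflight (finishes minute 48); plate making (finishes minute 113). That puts its earliest start at minute 153; it finishes at 153 + 20 = minute 173.
Trimming waits on drying (finishes minute 173); file preflight (finishes minute 48). The latest of these is minute 173, which is the earliest trimming can start.

173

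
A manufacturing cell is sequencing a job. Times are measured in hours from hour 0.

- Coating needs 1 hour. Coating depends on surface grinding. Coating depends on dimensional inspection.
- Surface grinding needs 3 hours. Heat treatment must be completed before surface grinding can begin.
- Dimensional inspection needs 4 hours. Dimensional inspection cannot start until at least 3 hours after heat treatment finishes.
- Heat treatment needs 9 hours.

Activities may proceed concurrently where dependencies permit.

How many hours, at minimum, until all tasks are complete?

17

Nothing blocks heat treatment, so it runs from hour 0 to hour 9.
Dimensional inspection waits on heat treatment (finishes hour 9, plus 3-hour gap → hour 12), so it starts at hour 12 and finishes at 12 + 4 = hour 16.
Surface grinding waits on heat treatment (finishes hour 9), so it starts at hour 9 and finishes at 9 + 3 = hour 12.
Coating needs all of surface grinding (finishes hour 12); dimensional inspection (finishes hour 16). That puts its earliest start at hour 16; it finishes at 16 + 1 = hour 17.
All tasks are finished once the last one completes. Finish times: Heat treatment at 9, Surface grinding at 12, Dimensional inspection at 16, Coating at 17. The latest is hour 17.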